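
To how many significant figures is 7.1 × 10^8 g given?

2

7.1 × 10^8: in scientific notation every digit of the coefficient is significant.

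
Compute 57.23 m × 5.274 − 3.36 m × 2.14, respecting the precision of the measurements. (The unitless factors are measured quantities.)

57.23 × 5.274 = 301.83102 → 301.8 m (4 s.f., last digit at the 10^-1 place).
3.36 × 2.14 = 7.1904 → 7.19 m (3 s.f., last digit at the 10^-2 place).
Difference: 294.64062 m; keep the coarser place, 10^-1.
Result: 2.946 × 10^2 m.

2.946 × 10^2 m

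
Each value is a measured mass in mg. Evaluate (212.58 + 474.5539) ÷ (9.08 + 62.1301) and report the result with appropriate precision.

9.649

212.58 + 474.5539 = 687.1339, limited to 2 d.p. → 5 s.f.; 9.08 + 62.1301 = 71.2101, limited to 2 d.p. → 4 s.f.
Carrying full precision, 687.1339 ÷ 71.2101 = 9.64938821881…; keep min(5, 4) = 4 s.f.
Rounded to 4 significant figures: 9.649.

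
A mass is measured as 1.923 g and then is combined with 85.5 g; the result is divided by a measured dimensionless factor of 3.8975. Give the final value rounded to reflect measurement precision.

1.923 g + 85.5 g = 87.423 g; the sum is limited to 1 decimal place (3 s.f.).
Carrying full precision, 87.423 ÷ 3.8975 = 22.4305323926… g; 3.8975 has 5 s.f., so the result keeps min(3, 5) = 3 s.f.
Rounded to 3 significant figures: 22.4 g.

22.4 g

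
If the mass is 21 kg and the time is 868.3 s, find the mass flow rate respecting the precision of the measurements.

0.024 kg/s

mass flow rate = 21 kg ÷ 868.3 s = 0.0241851894507… kg/s.
21 has 2 significant figures; 868.3 has 4.
Division/multiplication keeps the fewest: 2 significant figures.
Rounded: 0.024 kg/s.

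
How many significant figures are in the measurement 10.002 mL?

10.002: zeros between nonzero digits are significant.

5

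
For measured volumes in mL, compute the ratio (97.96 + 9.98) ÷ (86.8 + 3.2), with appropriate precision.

1.20

97.96 + 9.98 = 107.94, limited to 2 d.p. → 5 s.f.; 86.8 + 3.2 = 90.0, limited to 1 d.p. → 3 s.f.
Carrying full precision, 107.94 ÷ 90.0 = 1.19933333333…; keep min(5, 3) = 3 s.f.
Rounded to 3 significant figures: 1.20.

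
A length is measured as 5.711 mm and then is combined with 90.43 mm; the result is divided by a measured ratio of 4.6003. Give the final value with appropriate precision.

5.711 mm + 90.43 mm = 96.141 mm; the sum is limited to 2 decimal places (4 s.f.).
Carrying full precision, 96.141 ÷ 4.6003 = 20.8988544225… mm; 4.6003 has 5 s.f., so the result keeps min(4, 5) = 4 s.f.
Rounded to 4 significant figures: 20.90 mm.

20.90 mm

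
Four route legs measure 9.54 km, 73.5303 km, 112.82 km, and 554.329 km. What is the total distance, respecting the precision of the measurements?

9.54 km + 73.5303 km + 112.82 km + 554.329 km = 750.2193 km.
Addition/subtraction keeps the fewest decimal places: 9.54 → 2 decimal places, 73.5303 → 4 decimal places, 112.82 → 2 decimal places, 554.329 → 3 decimal places; limit is 2.
Rounded to 2 decimal places: 750.22 km.

750.22 km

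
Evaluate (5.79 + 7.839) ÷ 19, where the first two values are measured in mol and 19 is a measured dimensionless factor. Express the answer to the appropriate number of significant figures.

5.79 mol + 7.839 mol = 13.629 mol; the sum is limited to 2 decimal places (4 s.f.).
Carrying full precision, 13.629 ÷ 19 = 0.717315789474… mol; 19 has 2 s.f., so the result keeps min(4, 2) = 2 s.f.
Rounded to 2 significant figures: 0.72 mol.

0.72 mol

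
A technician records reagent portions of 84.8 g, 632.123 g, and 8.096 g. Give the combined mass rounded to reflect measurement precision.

725.0 g

84.8 g + 632.123 g + 8.096 g = 725.019 g.
Addition/subtraction keeps the fewest decimal places: 84.8 → 1 decimal place, 632.123 → 3 decimal places, 8.096 → 3 decimal places; limit is 1.
Rounded to 1 decimal place: 725.0 g.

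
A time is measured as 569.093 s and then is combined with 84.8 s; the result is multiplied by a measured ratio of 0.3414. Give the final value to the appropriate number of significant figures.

223.2 s

569.093 s + 84.8 s = 653.893 s; the sum is limited to 1 decimal place (4 s.f.).
Carrying full precision, 653.893 × 0.3414 = 223.2390702 s; 0.3414 has 4 s.f., so the result keeps min(4, 4) = 4 s.f.
Rounded to 4 significant figures: 223.2 s.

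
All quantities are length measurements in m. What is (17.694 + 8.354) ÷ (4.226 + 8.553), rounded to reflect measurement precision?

2.0383

17.694 + 8.354 = 26.048, limited to 3 d.p. → 5 s.f.; 4.226 + 8.553 = 12.779, limited to 3 d.p. → 5 s.f.
Carrying full precision, 26.048 ÷ 12.779 = 2.03834415838…; keep min(5, 5) = 5 s.f.
Rounded to 5 significant figures: 2.0383.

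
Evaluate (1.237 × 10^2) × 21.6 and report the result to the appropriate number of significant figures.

(1.237 × 10^2) × 21.6 = 2671.92
Multiplication/division keeps the fewest significant figures: 1.237 × 10^2 → 4 s.f., 21.6 → 3 s.f.; limit is 3.
Rounded to 3 significant figures: 2.67 × 10^3.

2.67 × 10^3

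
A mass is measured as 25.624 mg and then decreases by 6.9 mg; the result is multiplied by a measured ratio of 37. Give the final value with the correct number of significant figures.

6.9 × 10^2 mg

25.624 mg − 6.9 mg = 18.724 mg; the difference is limited to 1 decimal place (3 s.f.).
Carrying full precision, 18.724 × 37 = 692.788 mg; 37 has 2 s.f., so the result keeps min(3, 2) = 2 s.f.
Rounded to 2 significant figures: 6.9 × 10^2 mg.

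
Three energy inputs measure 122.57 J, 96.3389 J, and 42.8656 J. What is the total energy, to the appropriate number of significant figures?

261.77 J

122.57 J + 96.3389 J + 42.8656 J = 261.7745 J.
Addition/subtraction keeps the fewest decimal places: 122.57 → 2 decimal places, 96.3389 → 4 decimal places, 42.8656 → 4 decimal places; limit is 2.
Rounded to 2 decimal places: 261.77 J.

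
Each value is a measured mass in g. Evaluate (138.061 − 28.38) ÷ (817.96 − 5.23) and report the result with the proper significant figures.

0.13495

138.061 − 28.38 = 109.681, limited to 2 d.p. → 5 s.f.; 817.96 − 5.23 = 812.73, limited to 2 d.p. → 5 s.f.
Carrying full precision, 109.681 ÷ 812.73 = 0.134953797694…; keep min(5, 5) = 5 s.f.
Rounded to 5 significant figures: 0.13495.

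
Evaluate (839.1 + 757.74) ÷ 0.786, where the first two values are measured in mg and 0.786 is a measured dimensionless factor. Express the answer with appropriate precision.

839.1 mg + 757.74 mg = 1596.84 mg; the sum is limited to 1 decimal place (5 s.f.).
Carrying full precision, 1596.84 ÷ 0.786 = 2031.60305344… mg; 0.786 has 3 s.f., so the result keeps min(5, 3) = 3 s.f.
Rounded to 3 significant figures: 2.03 × 10³ mg.

2.03 × 10³ mg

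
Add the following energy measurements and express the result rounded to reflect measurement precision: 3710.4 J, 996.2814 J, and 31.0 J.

3710.4 J + 996.2814 J + 31.0 J = 4737.6814 J.
Addition/subtraction keeps the fewest decimal places: 3710.4 → 1 decimal place, 996.2814 → 4 decimal places, 31.0 → 1 decimal place; limit is 1.
Rounded to 1 decimal place: 4737.7 J.

4737.7 J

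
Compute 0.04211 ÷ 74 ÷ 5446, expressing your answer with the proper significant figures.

0.04211 ÷ 74 ÷ 5446 = 1.04490278012 × 10^-7…
Multiplication/division keeps the fewest significant figures: 0.04211 → 4 s.f., 74 → 2 s.f., 5446 → 4 s.f.; limit is 2.
Rounded to 2 significant figures: 1.0 × 10⁻⁷.

1.0 × 10⁻⁷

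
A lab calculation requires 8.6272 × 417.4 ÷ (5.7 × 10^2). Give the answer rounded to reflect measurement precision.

6.3

8.6272 × 417.4 ÷ (5.7 × 10^2) = 6.31753207018…
Multiplication/division keeps the fewest significant figures: 8.6272 → 5 s.f., 417.4 → 4 s.f., 5.7 × 10^2 → 2 s.f.; limit is 2.
Rounded to 2 significant figures: 6.3.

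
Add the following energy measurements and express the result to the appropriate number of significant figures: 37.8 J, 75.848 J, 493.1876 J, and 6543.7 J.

37.8 J + 75.848 J + 493.1876 J + 6543.7 J = 7150.5356 J.
Addition/subtraction keeps the fewest decimal places: 37.8 → 1 decimal place, 75.848 → 3 decimal places, 493.1876 → 4 decimal places, 6543.7 → 1 decimal place; limit is 1.
Rounded to 1 decimal place: 7150.5 J.

7150.5 J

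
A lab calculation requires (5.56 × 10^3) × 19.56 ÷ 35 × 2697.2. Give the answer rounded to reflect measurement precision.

(5.56 × 10^3) × 19.56 ÷ 35 × 2697.2 = 8380863.14057…
Multiplication/division keeps the fewest significant figures: 5.56 × 10^3 → 3 s.f., 19.56 → 4 s.f., 35 → 2 s.f., 2697.2 → 5 s.f.; limit is 2.
Rounded to 2 significant figures: 8.4 × 10^6.

8.4 × 10^6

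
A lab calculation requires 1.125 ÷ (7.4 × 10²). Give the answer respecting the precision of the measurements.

0.0015

1.125 ÷ (7.4 × 10²) = 0.00152027027027…
Multiplication/division keeps the fewest significant figures: 1.125 → 4 s.f., 7.4 × 10² → 2 s.f.; limit is 2.
Rounded to 2 significant figures: 0.0015.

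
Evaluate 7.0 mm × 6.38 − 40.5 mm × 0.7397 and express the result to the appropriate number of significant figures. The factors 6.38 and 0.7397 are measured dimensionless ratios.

7.0 × 6.38 = 44.66 → 45 mm (2 s.f., last digit at the 10^0 place).
40.5 × 0.7397 = 29.95785 → 30.0 mm (3 s.f., last digit at the 10^-1 place).
Difference: 14.70215 mm; keep the coarser place, 10^0.
Result: 15 mm.

15 mm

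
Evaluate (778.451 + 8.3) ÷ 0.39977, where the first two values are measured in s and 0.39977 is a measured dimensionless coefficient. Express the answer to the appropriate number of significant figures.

778.451 s + 8.3 s = 786.751 s; the sum is limited to 1 decimal place (4 s.f.).
Carrying full precision, 786.751 ÷ 0.39977 = 1968.00910524… s; 0.39977 has 5 s.f., so the result keeps min(4, 5) = 4 s.f.
Rounded to 4 significant figures: 1968 s.

1968 s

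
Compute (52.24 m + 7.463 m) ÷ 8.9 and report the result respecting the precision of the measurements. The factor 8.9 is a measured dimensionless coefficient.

52.24 m + 7.463 m = 59.703 m; the sum is limited to 2 decimal places (4 s.f.).
Carrying full precision, 59.703 ÷ 8.9 = 6.70820224719… m; 8.9 has 2 s.f., so the result keeps min(4, 2) = 2 s.f.
Rounded to 2 significant figures: 6.7 m.

6.7 m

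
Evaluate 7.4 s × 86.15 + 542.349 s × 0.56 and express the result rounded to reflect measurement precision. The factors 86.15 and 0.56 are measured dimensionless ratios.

9.4 × 10² s

7.4 × 86.15 = 637.51 → 6.4 × 10² s (2 s.f., last digit at the 10^1 place).
542.349 × 0.56 = 303.71544 → 3.0 × 10² s (2 s.f., last digit at the 10^1 place).
Sum: 941.22544 s; keep the coarser place, 10^1.
Result: 9.4 × 10² s.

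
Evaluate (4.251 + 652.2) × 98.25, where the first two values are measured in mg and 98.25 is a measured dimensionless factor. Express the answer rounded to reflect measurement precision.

4.251 mg + 652.2 mg = 656.451 mg; the sum is limited to 1 decimal place (4 s.f.).
Carrying full precision, 656.451 × 98.25 = 64496.31075 mg; 98.25 has 4 s.f., so the result keeps min(4, 4) = 4 s.f.
Rounded to 4 significant figures: 6.450 × 10⁴ mg.

6.450 × 10⁴ mg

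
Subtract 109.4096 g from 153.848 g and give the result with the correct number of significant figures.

153.848 g − 109.4096 g = 44.4384 g.
Addition/subtraction keeps the fewest decimal places: 153.848 → 3 decimal places, 109.4096 → 4 decimal places; limit is 3.
Rounded to 3 decimal places: 44.438 g.

44.438 g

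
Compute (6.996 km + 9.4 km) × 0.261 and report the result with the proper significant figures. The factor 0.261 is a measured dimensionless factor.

6.996 km + 9.4 km = 16.396 km; the sum is limited to 1 decimal place (3 s.f.).
Carrying full precision, 16.396 × 0.261 = 4.279356 km; 0.261 has 3 s.f., so the result keeps min(3, 3) = 3 s.f.
Rounded to 3 significant figures: 4.28 km.

4.28 km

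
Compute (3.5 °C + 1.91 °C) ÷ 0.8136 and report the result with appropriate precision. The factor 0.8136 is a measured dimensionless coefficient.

6.6 °C

3.5 °C + 1.91 °C = 5.41 °C; the sum is limited to 1 decimal place (2 s.f.).
Carrying full precision, 5.41 ÷ 0.8136 = 6.64945919371… °C; 0.8136 has 4 s.f., so the result keeps min(2, 4) = 2 s.f.
Rounded to 2 significant figures: 6.6 °C.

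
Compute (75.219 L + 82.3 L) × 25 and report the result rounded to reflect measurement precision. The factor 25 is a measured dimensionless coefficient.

75.219 L + 82.3 L = 157.519 L; the sum is limited to 1 decimal place (4 s.f.).
Carrying full precision, 157.519 × 25 = 3937.975 L; 25 has 2 s.f., so the result keeps min(4, 2) = 2 s.f.
Rounded to 2 significant figures: 3.9 × 10³ L.

3.9 × 10³ L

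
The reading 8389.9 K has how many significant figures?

8389.9: every digit is nonzero and significant.

5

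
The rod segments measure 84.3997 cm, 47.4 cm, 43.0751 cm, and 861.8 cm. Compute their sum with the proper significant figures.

1036.7 cm

84.3997 cm + 47.4 cm + 43.0751 cm + 861.8 cm = 1036.6748 cm.
Addition/subtraction keeps the fewest decimal places: 84.3997 → 4 decimal places, 47.4 → 1 decimal place, 43.0751 → 4 decimal places, 861.8 → 1 decimal place; limit is 1.
Rounded to 1 decimal place: 1036.7 cm.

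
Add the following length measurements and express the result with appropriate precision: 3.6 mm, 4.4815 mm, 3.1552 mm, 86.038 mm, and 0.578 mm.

3.6 mm + 4.4815 mm + 3.1552 mm + 86.038 mm + 0.578 mm = 97.8527 mm.
Addition/subtraction keeps the fewest decimal places: 3.6 → 1 decimal place, 4.4815 → 4 decimal places, 3.1552 → 4 decimal places, 86.038 → 3 decimal places, 0.578 → 3 decimal places; limit is 1.
Rounded to 1 decimal place: 97.9 mm.

97.9 mm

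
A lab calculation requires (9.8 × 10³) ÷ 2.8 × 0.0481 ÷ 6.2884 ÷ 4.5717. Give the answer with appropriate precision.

5.9

(9.8 × 10³) ÷ 2.8 × 0.0481 ÷ 6.2884 ÷ 4.5717 = 5.85592138742…
Multiplication/division keeps the fewest significant figures: 9.8 × 10³ → 2 s.f., 2.8 → 2 s.f., 0.0481 → 3 s.f., 6.2884 → 5 s.f., 4.5717 → 5 s.f.; limit is 2.
Rounded to 2 significant figures: 5.9.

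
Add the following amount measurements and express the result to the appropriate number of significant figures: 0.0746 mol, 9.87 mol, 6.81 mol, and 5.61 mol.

0.0746 mol + 9.87 mol + 6.81 mol + 5.61 mol = 22.3646 mol.
Addition/subtraction keeps the fewest decimal places: 0.0746 → 4 decimal places, 9.87 → 2 decimal places, 6.81 → 2 decimal places, 5.61 → 2 decimal places; limit is 2.
Rounded to 2 decimal places: 22.36 mol.

22.36 mol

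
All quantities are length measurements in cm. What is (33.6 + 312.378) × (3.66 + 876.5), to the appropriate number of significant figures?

3.045 × 10⁵ cm²

33.6 + 312.378 = 345.978, limited to 1 d.p. → 4 s.f.; 3.66 + 876.5 = 880.16, limited to 1 d.p. → 4 s.f.
Carrying full precision, 345.978 × 880.16 = 304515.99648; keep min(4, 4) = 4 s.f.
Rounded to 4 significant figures: 3.045 × 10⁵ cm².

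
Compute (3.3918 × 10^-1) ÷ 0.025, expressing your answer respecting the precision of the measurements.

(3.3918 × 10^-1) ÷ 0.025 = 13.5672
Multiplication/division keeps the fewest significant figures: 3.3918 × 10^-1 → 5 s.f., 0.025 → 2 s.f.; limit is 2.
Rounded to 2 significant figures: 14.

14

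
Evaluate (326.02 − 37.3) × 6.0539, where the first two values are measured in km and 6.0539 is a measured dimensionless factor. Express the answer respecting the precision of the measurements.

326.02 km − 37.3 km = 288.72 km; the difference is limited to 1 decimal place (4 s.f.).
Carrying full precision, 288.72 × 6.0539 = 1747.882008 km; 6.0539 has 5 s.f., so the result keeps min(4, 5) = 4 s.f.
Rounded to 4 significant figures: 1748 km.

1748 km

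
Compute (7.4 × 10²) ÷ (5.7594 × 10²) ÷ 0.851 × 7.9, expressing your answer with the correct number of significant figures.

(7.4 × 10²) ÷ (5.7594 × 10²) ÷ 0.851 × 7.9 = 11.9275709577…
Multiplication/division keeps the fewest significant figures: 7.4 × 10² → 2 s.f., 5.7594 × 10² → 5 s.f., 0.851 → 3 s.f., 7.9 → 2 s.f.; limit is 2.
Rounded to 2 significant figures: 12.

12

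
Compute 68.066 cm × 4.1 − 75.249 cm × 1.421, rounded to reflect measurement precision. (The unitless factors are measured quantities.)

68.066 × 4.1 = 279.0706 → 2.8 × 10² cm (2 s.f., last digit at the 10^1 place).
75.249 × 1.421 = 106.928829 → 106.9 cm (4 s.f., last digit at the 10^-1 place).
Difference: 172.141771 cm; keep the coarser place, 10^1.
Result: 1.7 × 10² cm.

1.7 × 10² cm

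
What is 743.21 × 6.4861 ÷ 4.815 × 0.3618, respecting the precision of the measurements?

362.2

743.21 × 6.4861 ÷ 4.815 × 0.3618 = 362.215854423…
Multiplication/division keeps the fewest significant figures: 743.21 → 5 s.f., 6.4861 → 5 s.f., 4.815 → 4 s.f., 0.3618 → 4 s.f.; limit is 4.
Rounded to 4 significant figures: 362.2.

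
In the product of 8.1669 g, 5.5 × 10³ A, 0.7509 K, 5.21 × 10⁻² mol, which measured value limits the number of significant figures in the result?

5.5 × 10³ A

8.1669 g → 5 s.f.; 5.5 × 10³ A → 2 s.f.; 0.7509 K → 4 s.f.; 5.21 × 10⁻² mol → 3 s.f.
The fewest is 2 significant figures, from 5.5 × 10³ A.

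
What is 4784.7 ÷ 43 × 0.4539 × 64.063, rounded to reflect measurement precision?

4784.7 ÷ 43 × 0.4539 × 64.063 = 3235.59169688…
Multiplication/division keeps the fewest significant figures: 4784.7 → 5 s.f., 43 → 2 s.f., 0.4539 → 4 s.f., 64.063 → 5 s.f.; limit is 2.
Rounded to 2 significant figures: 3.2 × 10^3.

3.2 × 10^3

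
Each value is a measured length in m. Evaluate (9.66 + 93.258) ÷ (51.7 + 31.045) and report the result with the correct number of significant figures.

1.24

9.66 + 93.258 = 102.918, limited to 2 d.p. → 5 s.f.; 51.7 + 31.045 = 82.745, limited to 1 d.p. → 3 s.f.
Carrying full precision, 102.918 ÷ 82.745 = 1.24379720829…; keep min(5, 3) = 3 s.f.
Rounded to 3 significant figures: 1.24.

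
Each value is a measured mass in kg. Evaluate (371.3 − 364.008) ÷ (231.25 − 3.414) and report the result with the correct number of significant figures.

371.3 − 364.008 = 7.292, limited to 1 d.p. → 2 s.f.; 231.25 − 3.414 = 227.836, limited to 2 d.p. → 5 s.f.
Carrying full precision, 7.292 ÷ 227.836 = 0.0320054776243…; keep min(2, 5) = 2 s.f.
Rounded to 2 significant figures: 3.2 × 10⁻².

3.2 × 10⁻²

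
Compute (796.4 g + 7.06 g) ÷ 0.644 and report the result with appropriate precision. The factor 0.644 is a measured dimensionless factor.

1.25 × 10^3 g

796.4 g + 7.06 g = 803.46 g; the sum is limited to 1 decimal place (4 s.f.).
Carrying full precision, 803.46 ÷ 0.644 = 1247.60869565… g; 0.644 has 3 s.f., so the result keeps min(4, 3) = 3 s.f.
Rounded to 3 significant figures: 1.25 × 10^3 g.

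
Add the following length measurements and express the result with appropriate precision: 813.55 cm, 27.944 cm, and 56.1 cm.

813.55 cm + 27.944 cm + 56.1 cm = 897.594 cm.
Addition/subtraction keeps the fewest decimal places: 813.55 → 2 decimal places, 27.944 → 3 decimal places, 56.1 → 1 decimal place; limit is 1.
Rounded to 1 decimal place: 8.976 × 10^2 cm.

8.976 × 10^2 cm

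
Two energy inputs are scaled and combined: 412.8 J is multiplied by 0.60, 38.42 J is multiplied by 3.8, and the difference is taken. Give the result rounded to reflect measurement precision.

412.8 × 0.60 = 247.68 → 2.5 × 10² J (2 s.f., last digit at the 10^1 place).
38.42 × 3.8 = 145.996 → 1.5 × 10² J (2 s.f., last digit at the 10^1 place).
Difference: 101.684 J; keep the coarser place, 10^1.
Result: 1.0 × 10² J.

1.0 × 10² J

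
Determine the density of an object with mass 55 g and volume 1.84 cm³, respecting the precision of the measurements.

density = 55 g ÷ 1.84 cm³ = 29.8913043478… g/cm³.
55 has 2 significant figures; 1.84 has 3.
Division/multiplication keeps the fewest: 2 significant figures.
Rounded: 3.0 × 10¹ g/cm³.

3.0 × 10¹ g/cm³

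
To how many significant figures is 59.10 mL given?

59.10: trailing zeros after a decimal point are significant.

4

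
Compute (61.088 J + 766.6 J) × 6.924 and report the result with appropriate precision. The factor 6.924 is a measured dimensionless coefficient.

61.088 J + 766.6 J = 827.688 J; the sum is limited to 1 decimal place (4 s.f.).
Carrying full precision, 827.688 × 6.924 = 5730.911712 J; 6.924 has 4 s.f., so the result keeps min(4, 4) = 4 s.f.
Rounded to 4 significant figures: 5731 J.

5731 J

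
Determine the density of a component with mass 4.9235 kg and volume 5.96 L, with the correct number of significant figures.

0.826 kg/L

density = 4.9235 kg ÷ 5.96 L = 0.826090604027… kg/L.
4.9235 has 5 significant figures; 5.96 has 3.
Division/multiplication keeps the fewest: 3 significant figures.
Rounded: 0.826 kg/L.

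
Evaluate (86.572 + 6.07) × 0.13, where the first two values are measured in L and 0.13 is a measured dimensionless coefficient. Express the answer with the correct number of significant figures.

86.572 L + 6.07 L = 92.642 L; the sum is limited to 2 decimal places (4 s.f.).
Carrying full precision, 92.642 × 0.13 = 12.04346 L; 0.13 has 2 s.f., so the result keeps min(4, 2) = 2 s.f.
Rounded to 2 significant figures: 12 L.

12 L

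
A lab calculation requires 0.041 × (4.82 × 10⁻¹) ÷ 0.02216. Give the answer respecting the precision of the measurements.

0.89

0.041 × (4.82 × 10⁻¹) ÷ 0.02216 = 0.89178700361…
Multiplication/division keeps the fewest significant figures: 0.041 → 2 s.f., 4.82 × 10⁻¹ → 3 s.f., 0.02216 → 4 s.f.; limit is 2.
Rounded to 2 significant figures: 0.89.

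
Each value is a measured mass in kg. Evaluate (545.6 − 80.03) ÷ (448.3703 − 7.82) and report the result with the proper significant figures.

1.057

545.6 − 80.03 = 465.57, limited to 1 d.p. → 4 s.f.; 448.3703 − 7.82 = 440.5503, limited to 2 d.p. → 5 s.f.
Carrying full precision, 465.57 ÷ 440.5503 = 1.05679192592…; keep min(4, 5) = 4 s.f.
Rounded to 4 significant figures: 1.057.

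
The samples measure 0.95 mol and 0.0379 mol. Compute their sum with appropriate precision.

0.95 mol + 0.0379 mol = 0.9879 mol.
Addition/subtraction keeps the fewest decimal places: 0.95 → 2 decimal places, 0.0379 → 4 decimal places; limit is 2.
Rounded to 2 decimal places: 0.99 mol.

0.99 mol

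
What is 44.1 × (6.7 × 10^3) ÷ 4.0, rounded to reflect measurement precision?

44.1 × (6.7 × 10^3) ÷ 4.0 = 73867.5
Multiplication/division keeps the fewest significant figures: 44.1 → 3 s.f., 6.7 × 10^3 → 2 s.f., 4.0 → 2 s.f.; limit is 2.
Rounded to 2 significant figures: 7.4 × 10^4.

7.4 × 10^4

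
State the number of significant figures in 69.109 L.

69.109: zeros between nonzero digits are significant.

5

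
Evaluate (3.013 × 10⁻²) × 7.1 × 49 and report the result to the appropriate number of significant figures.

1.0 × 10¹

(3.013 × 10⁻²) × 7.1 × 49 = 10.482227
Multiplication/division keeps the fewest significant figures: 3.013 × 10⁻² → 4 s.f., 7.1 → 2 s.f., 49 → 2 s.f.; limit is 2.
Rounded to 2 significant figures: 1.0 × 10¹.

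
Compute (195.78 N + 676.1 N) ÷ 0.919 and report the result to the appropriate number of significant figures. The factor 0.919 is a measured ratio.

195.78 N + 676.1 N = 871.88 N; the sum is limited to 1 decimal place (4 s.f.).
Carrying full precision, 871.88 ÷ 0.919 = 948.72687704… N; 0.919 has 3 s.f., so the result keeps min(4, 3) = 3 s.f.
Rounded to 3 significant figures: 9.49 × 10^2 N.

9.49 × 10^2 N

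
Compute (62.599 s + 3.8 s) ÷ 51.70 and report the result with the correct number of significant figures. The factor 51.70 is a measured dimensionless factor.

62.599 s + 3.8 s = 66.399 s; the sum is limited to 1 decimal place (3 s.f.).
Carrying full precision, 66.399 ÷ 51.70 = 1.28431334623… s; 51.70 has 4 s.f., so the result keeps min(3, 4) = 3 s.f.
Rounded to 3 significant figures: 1.28 s.

1.28 s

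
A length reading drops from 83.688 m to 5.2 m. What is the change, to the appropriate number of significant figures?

83.688 m − 5.2 m = 78.488 m.
Addition/subtraction keeps the fewest decimal places: 83.688 → 3 decimal places, 5.2 → 1 decimal place; limit is 1.
Rounded to 1 decimal place: 78.5 m.

78.5 m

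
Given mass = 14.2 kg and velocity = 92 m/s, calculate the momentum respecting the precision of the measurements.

momentum = 14.2 kg × 92 m/s = 1306.4 kg·m/s.
14.2 has 3 significant figures; 92 has 2.
Division/multiplication keeps the fewest: 2 significant figures.
Rounded: 1.3 × 10³ kg·m/s.

1.3 × 10³ kg·m/s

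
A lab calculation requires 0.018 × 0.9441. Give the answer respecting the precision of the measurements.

0.017

0.018 × 0.9441 = 0.0169938
Multiplication/division keeps the fewest significant figures: 0.018 → 2 s.f., 0.9441 → 4 s.f.; limit is 2.
Rounded to 2 significant figures: 0.017.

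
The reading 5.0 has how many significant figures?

5.0: trailing zeros after a decimal point are significant.

2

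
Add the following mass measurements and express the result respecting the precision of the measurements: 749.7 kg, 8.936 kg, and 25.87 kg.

784.5 kg

749.7 kg + 8.936 kg + 25.87 kg = 784.506 kg.
Addition/subtraction keeps the fewest decimal places: 749.7 → 1 decimal place, 8.936 → 3 decimal places, 25.87 → 2 decimal places; limit is 1.
Rounded to 1 decimal place: 784.5 kg.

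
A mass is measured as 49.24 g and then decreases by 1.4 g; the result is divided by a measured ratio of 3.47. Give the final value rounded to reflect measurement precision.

13.8 g

49.24 g − 1.4 g = 47.84 g; the difference is limited to 1 decimal place (3 s.f.).
Carrying full precision, 47.84 ÷ 3.47 = 13.7867435159… g; 3.47 has 3 s.f., so the result keeps min(3, 3) = 3 s.f.
Rounded to 3 significant figures: 13.8 g.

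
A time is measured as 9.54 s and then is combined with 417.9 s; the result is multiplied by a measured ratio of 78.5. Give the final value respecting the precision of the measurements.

3.36 × 10⁴ s

9.54 s + 417.9 s = 427.44 s; the sum is limited to 1 decimal place (4 s.f.).
Carrying full precision, 427.44 × 78.5 = 33554.04 s; 78.5 has 3 s.f., so the result keeps min(4, 3) = 3 s.f.
Rounded to 3 significant figures: 3.36 × 10⁴ s.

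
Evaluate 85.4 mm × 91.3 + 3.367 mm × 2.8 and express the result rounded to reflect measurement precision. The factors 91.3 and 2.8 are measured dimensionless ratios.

85.4 × 91.3 = 7797.02 → 7.80 × 10^3 mm (3 s.f., last digit at the 10^1 place).
3.367 × 2.8 = 9.4276 → 9.4 mm (2 s.f., last digit at the 10^-1 place).
Sum: 7806.4476 mm; keep the coarser place, 10^1.
Result: 7.81 × 10^3 mm.

7.81 × 10^3 mm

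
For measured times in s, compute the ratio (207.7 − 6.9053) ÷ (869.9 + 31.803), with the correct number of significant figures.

0.2227

207.7 − 6.9053 = 200.7947, limited to 1 d.p. → 4 s.f.; 869.9 + 31.803 = 901.703, limited to 1 d.p. → 4 s.f.
Carrying full precision, 200.7947 ÷ 901.703 = 0.222683854883…; keep min(4, 4) = 4 s.f.
Rounded to 4 significant figures: 0.2227.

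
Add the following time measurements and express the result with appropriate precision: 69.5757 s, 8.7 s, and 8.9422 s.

69.5757 s + 8.7 s + 8.9422 s = 87.2179 s.
Addition/subtraction keeps the fewest decimal places: 69.5757 → 4 decimal places, 8.7 → 1 decimal place, 8.9422 → 4 decimal places; limit is 1.
Rounded to 1 decimal place: 87.2 s.

87.2 s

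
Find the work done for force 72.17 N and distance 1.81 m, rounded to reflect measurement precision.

work done = 72.17 N × 1.81 m = 130.6277 J.
72.17 has 4 significant figures; 1.81 has 3.
Division/multiplication keeps the fewest: 3 significant figures.
Rounded: 131 J.

131 J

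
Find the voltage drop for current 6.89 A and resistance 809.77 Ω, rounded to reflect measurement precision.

voltage drop = 6.89 A × 809.77 Ω = 5579.3153 V.
6.89 has 3 significant figures; 809.77 has 5.
Division/multiplication keeps the fewest: 3 significant figures.
Rounded: 5.58 × 10³ V.

5.58 × 10³ V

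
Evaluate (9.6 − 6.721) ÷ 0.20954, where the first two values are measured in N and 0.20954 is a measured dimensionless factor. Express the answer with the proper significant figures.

9.6 N − 6.721 N = 2.879 N; the difference is limited to 1 decimal place (2 s.f.).
Carrying full precision, 2.879 ÷ 0.20954 = 13.7396201203… N; 0.20954 has 5 s.f., so the result keeps min(2, 5) = 2 s.f.
Rounded to 2 significant figures: 14 N.

14 N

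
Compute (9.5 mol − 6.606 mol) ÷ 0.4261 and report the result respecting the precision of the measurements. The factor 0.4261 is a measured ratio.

9.5 mol − 6.606 mol = 2.894 mol; the difference is limited to 1 decimal place (2 s.f.).
Carrying full precision, 2.894 ÷ 0.4261 = 6.79183290307… mol; 0.4261 has 4 s.f., so the result keeps min(2, 4) = 2 s.f.
Rounded to 2 significant figures: 6.8 mol.

6.8 mol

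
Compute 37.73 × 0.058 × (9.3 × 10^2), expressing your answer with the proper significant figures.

2.0 × 10^3

37.73 × 0.058 × (9.3 × 10^2) = 2035.1562
Multiplication/division keeps the fewest significant figures: 37.73 → 4 s.f., 0.058 → 2 s.f., 9.3 × 10^2 → 2 s.f.; limit is 2.
Rounded to 2 significant figures: 2.0 × 10^3.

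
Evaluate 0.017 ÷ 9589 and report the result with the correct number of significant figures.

1.8 × 10⁻⁶

0.017 ÷ 9589 = 0.00000177286474085…
Multiplication/division keeps the fewest significant figures: 0.017 → 2 s.f., 9589 → 4 s.f.; limit is 2.
Rounded to 2 significant figures: 1.8 × 10⁻⁶.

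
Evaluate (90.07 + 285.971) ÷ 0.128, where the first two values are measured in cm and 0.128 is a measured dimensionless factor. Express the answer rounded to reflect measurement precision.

90.07 cm + 285.971 cm = 376.041 cm; the sum is limited to 2 decimal places (5 s.f.).
Carrying full precision, 376.041 ÷ 0.128 = 2937.8203125 cm; 0.128 has 3 s.f., so the result keeps min(5, 3) = 3 s.f.
Rounded to 3 significant figures: 2.94 × 10³ cm.

2.94 × 10³ cm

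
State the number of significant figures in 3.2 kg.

2

3.2: every digit is nonzero and significant.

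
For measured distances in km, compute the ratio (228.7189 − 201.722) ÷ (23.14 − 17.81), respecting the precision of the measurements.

228.7189 − 201.722 = 26.9969, limited to 3 d.p. → 5 s.f.; 23.14 − 17.81 = 5.33, limited to 2 d.p. → 3 s.f.
Carrying full precision, 26.9969 ÷ 5.33 = 5.06508442777…; keep min(5, 3) = 3 s.f.
Rounded to 3 significant figures: 5.07.

5.07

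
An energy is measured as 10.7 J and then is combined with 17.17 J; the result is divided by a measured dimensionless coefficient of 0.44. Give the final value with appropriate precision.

63 J

10.7 J + 17.17 J = 27.87 J; the sum is limited to 1 decimal place (3 s.f.).
Carrying full precision, 27.87 ÷ 0.44 = 63.3409090909… J; 0.44 has 2 s.f., so the result keeps min(3, 2) = 2 s.f.
Rounded to 2 significant figures: 63 J.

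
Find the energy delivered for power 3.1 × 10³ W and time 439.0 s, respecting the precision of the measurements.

1.4 × 10⁶ J

energy delivered = 3.1 × 10³ W × 439.0 s = 1360900 J.
3.1 × 10³ has 2 significant figures; 439.0 has 4.
Division/multiplication keeps the fewest: 2 significant figures.
Rounded: 1.4 × 10⁶ J.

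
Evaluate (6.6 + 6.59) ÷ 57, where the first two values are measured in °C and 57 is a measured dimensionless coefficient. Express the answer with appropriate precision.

6.6 °C + 6.59 °C = 13.19 °C; the sum is limited to 1 decimal place (3 s.f.).
Carrying full precision, 13.19 ÷ 57 = 0.231403508772… °C; 57 has 2 s.f., so the result keeps min(3, 2) = 2 s.f.
Rounded to 2 significant figures: 0.23 °C.

0.23 °C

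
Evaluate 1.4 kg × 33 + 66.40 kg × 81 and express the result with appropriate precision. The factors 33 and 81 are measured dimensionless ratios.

5.4 × 10³ kg

1.4 × 33 = 46.2 → 46 kg (2 s.f., last digit at the 10^0 place).
66.40 × 81 = 5378.4 → 5.4 × 10³ kg (2 s.f., last digit at the 10^2 place).
Sum: 5424.6 kg; keep the coarser place, 10^2.
Result: 5.4 × 10³ kg.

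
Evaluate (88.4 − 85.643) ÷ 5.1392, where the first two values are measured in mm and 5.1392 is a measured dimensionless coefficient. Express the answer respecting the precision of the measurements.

0.54 mm

88.4 mm − 85.643 mm = 2.757 mm; the difference is limited to 1 decimal place (2 s.f.).
Carrying full precision, 2.757 ÷ 5.1392 = 0.536464819427… mm; 5.1392 has 5 s.f., so the result keeps min(2, 5) = 2 s.f.
Rounded to 2 significant figures: 0.54 mm.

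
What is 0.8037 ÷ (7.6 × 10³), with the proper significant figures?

0.8037 ÷ (7.6 × 10³) = 0.00010575
Multiplication/division keeps the fewest significant figures: 0.8037 → 4 s.f., 7.6 × 10³ → 2 s.f.; limit is 2.
Rounded to 2 significant figures: 1.1 × 10⁻⁴.

1.1 × 10⁻⁴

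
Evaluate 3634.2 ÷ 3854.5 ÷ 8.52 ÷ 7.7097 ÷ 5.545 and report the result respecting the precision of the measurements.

0.00259

3634.2 ÷ 3854.5 ÷ 8.52 ÷ 7.7097 ÷ 5.545 = 0.0025885833277…
Multiplication/division keeps the fewest significant figures: 3634.2 → 5 s.f., 3854.5 → 5 s.f., 8.52 → 3 s.f., 7.7097 → 5 s.f., 5.545 → 4 s.f.; limit is 3.
Rounded to 3 significant figures: 0.00259.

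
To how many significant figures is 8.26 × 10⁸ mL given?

3

8.26 × 10⁸: in scientific notation every digit of the coefficient is significant.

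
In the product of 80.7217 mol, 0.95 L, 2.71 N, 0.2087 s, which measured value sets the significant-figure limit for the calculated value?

80.7217 mol → 6 s.f.; 0.95 L → 2 s.f.; 2.71 N → 3 s.f.; 0.2087 s → 4 s.f.
The fewest is 2 significant figures, from 0.95 L.

0.95 L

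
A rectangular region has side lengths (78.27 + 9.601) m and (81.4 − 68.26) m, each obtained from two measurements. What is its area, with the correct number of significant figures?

78.27 + 9.601 = 87.871, limited to 2 d.p. → 4 s.f.; 81.4 − 68.26 = 13.14, limited to 1 d.p. → 3 s.f.
Carrying full precision, 87.871 × 13.14 = 1154.62494; keep min(4, 3) = 3 s.f.
Rounded to 3 significant figures: 1.15 × 10^3 m².

1.15 × 10^3 m²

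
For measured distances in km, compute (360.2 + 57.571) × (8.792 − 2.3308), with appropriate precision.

360.2 + 57.571 = 417.771, limited to 1 d.p. → 4 s.f.; 8.792 − 2.3308 = 6.4612, limited to 3 d.p. → 4 s.f.
Carrying full precision, 417.771 × 6.4612 = 2699.3019852; keep min(4, 4) = 4 s.f.
Rounded to 4 significant figures: 2699 km².

2699 km²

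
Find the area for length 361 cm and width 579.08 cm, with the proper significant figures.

area = 361 cm × 579.08 cm = 209047.88 cm².
361 has 3 significant figures; 579.08 has 5.
Division/multiplication keeps the fewest: 3 significant figures.
Rounded: 2.09 × 10⁵ cm².

2.09 × 10⁵ cm²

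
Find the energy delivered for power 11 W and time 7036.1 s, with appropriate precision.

energy delivered = 11 W × 7036.1 s = 77397.1 J.
11 has 2 significant figures; 7036.1 has 5.
Division/multiplication keeps the fewest: 2 significant figures.
Rounded: 7.7 × 10⁴ J.

7.7 × 10⁴ J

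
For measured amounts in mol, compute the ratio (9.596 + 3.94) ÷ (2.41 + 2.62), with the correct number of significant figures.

2.69

9.596 + 3.94 = 13.536, limited to 2 d.p. → 4 s.f.; 2.41 + 2.62 = 5.03, limited to 2 d.p. → 3 s.f.
Carrying full precision, 13.536 ÷ 5.03 = 2.69105367793…; keep min(4, 3) = 3 s.f.
Rounded to 3 significant figures: 2.69.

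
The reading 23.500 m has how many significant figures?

23.500: trailing zeros after a decimal point are significant.

5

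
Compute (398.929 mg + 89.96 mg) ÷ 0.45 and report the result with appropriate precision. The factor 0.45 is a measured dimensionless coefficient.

1.1 × 10^3 mg

398.929 mg + 89.96 mg = 488.889 mg; the sum is limited to 2 decimal places (5 s.f.).
Carrying full precision, 488.889 ÷ 0.45 = 1086.42 mg; 0.45 has 2 s.f., so the result keeps min(5, 2) = 2 s.f.
Rounded to 2 significant figures: 1.1 × 10^3 mg.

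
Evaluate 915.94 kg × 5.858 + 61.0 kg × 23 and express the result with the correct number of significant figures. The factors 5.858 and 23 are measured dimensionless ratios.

6.8 × 10³ kg

915.94 × 5.858 = 5365.57652 → 5366 kg (4 s.f., last digit at the 10^0 place).
61.0 × 23 = 1403 → 1.4 × 10³ kg (2 s.f., last digit at the 10^2 place).
Sum: 6768.57652 kg; keep the coarser place, 10^2.
Result: 6.8 × 10³ kg.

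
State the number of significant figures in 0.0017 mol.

2

0.0017: leading zeros are not significant.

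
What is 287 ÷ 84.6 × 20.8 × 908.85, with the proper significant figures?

287 ÷ 84.6 × 20.8 × 908.85 = 64130.8624113…
Multiplication/division keeps the fewest significant figures: 287 → 3 s.f., 84.6 → 3 s.f., 20.8 → 3 s.f., 908.85 → 5 s.f.; limit is 3.
Rounded to 3 significant figures: 6.41 × 10^4.

6.41 × 10^4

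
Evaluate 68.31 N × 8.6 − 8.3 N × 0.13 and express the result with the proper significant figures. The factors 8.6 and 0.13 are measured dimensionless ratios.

5.9 × 10^2 N

68.31 × 8.6 = 587.466 → 5.9 × 10^2 N (2 s.f., last digit at the 10^1 place).
8.3 × 0.13 = 1.079 → 1.1 N (2 s.f., last digit at the 10^-1 place).
Difference: 586.387 N; keep the coarser place, 10^1.
Result: 5.9 × 10^2 N.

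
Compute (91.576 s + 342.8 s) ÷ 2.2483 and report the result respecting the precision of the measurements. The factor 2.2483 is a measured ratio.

193.2 s

91.576 s + 342.8 s = 434.376 s; the sum is limited to 1 decimal place (4 s.f.).
Carrying full precision, 434.376 ÷ 2.2483 = 193.201974825… s; 2.2483 has 5 s.f., so the result keeps min(4, 5) = 4 s.f.
Rounded to 4 significant figures: 193.2 s.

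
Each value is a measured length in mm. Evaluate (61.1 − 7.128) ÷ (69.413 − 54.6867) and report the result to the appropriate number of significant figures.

61.1 − 7.128 = 53.972, limited to 1 d.p. → 3 s.f.; 69.413 − 54.6867 = 14.7263, limited to 3 d.p. → 5 s.f.
Carrying full precision, 53.972 ÷ 14.7263 = 3.66500750358…; keep min(3, 5) = 3 s.f.
Rounded to 3 significant figures: 3.67.

3.67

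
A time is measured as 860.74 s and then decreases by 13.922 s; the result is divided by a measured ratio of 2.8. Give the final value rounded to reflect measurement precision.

3.0 × 10² s

860.74 s − 13.922 s = 846.818 s; the difference is limited to 2 decimal places (5 s.f.).
Carrying full precision, 846.818 ÷ 2.8 = 302.435 s; 2.8 has 2 s.f., so the result keeps min(5, 2) = 2 s.f.
Rounded to 2 significant figures: 3.0 × 10² s.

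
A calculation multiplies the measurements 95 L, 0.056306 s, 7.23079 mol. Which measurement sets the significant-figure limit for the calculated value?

95 L → 2 s.f.; 0.056306 s → 5 s.f.; 7.23079 mol → 6 s.f.
The fewest is 2 significant figures, from 95 L.

95 L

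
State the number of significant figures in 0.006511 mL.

4

0.006511: leading zeros are not significant.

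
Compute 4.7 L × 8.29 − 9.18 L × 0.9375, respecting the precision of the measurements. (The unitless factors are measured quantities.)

3.0 × 10^1 L

4.7 × 8.29 = 38.963 → 39 L (2 s.f., last digit at the 10^0 place).
9.18 × 0.9375 = 8.60625 → 8.61 L (3 s.f., last digit at the 10^-2 place).
Difference: 30.35675 L; keep the coarser place, 10^0.
Result: 3.0 × 10^1 L.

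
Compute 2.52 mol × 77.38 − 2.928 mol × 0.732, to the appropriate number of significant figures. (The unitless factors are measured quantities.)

2.52 × 77.38 = 194.9976 → 195 mol (3 s.f., last digit at the 10^0 place).
2.928 × 0.732 = 2.143296 → 2.14 mol (3 s.f., last digit at the 10^-2 place).
Difference: 192.854304 mol; keep the coarser place, 10^0.
Result: 193 mol.

193 mol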